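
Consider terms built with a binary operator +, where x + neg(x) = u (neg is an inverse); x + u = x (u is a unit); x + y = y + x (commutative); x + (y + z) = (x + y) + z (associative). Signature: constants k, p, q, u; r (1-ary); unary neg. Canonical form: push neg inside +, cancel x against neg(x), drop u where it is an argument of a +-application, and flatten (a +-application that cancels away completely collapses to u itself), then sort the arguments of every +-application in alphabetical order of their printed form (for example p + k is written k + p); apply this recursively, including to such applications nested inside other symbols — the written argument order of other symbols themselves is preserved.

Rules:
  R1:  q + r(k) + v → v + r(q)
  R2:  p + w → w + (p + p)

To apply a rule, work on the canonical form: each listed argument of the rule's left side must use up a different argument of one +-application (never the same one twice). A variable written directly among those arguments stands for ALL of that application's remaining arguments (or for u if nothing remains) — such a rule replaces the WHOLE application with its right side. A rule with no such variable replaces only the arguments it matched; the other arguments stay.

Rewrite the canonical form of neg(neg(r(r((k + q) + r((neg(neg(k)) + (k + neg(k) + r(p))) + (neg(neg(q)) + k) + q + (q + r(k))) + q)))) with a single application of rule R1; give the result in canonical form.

Answer: r(r(k + q + q + r(k + k + q + q + r(p) + r(q))))

Derivation:
Canonical form:  r(r(k + q + q + r(k + k + q + q + q + r(k) + r(p))))
R1 matches:  uses q, r(k);  v := k + k + q + q + r(p)
Every leftover argument binds to the variable; the entire application is replaced.
Result:  r(r(k + q + q + r(k + k + q + q + r(p) + r(q))))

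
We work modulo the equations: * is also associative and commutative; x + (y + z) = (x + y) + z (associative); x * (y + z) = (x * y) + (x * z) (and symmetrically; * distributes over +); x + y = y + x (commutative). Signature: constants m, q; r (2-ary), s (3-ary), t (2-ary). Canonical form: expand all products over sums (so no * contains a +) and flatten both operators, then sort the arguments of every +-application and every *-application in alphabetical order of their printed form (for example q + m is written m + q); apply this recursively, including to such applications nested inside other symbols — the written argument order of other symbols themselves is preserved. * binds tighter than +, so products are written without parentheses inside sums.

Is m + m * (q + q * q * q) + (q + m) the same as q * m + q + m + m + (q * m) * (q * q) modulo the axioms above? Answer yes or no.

Answer: yes — both canonical forms are m + m + m * q + m * q * q * q + q

Derivation:
Left:  m + m * (q + q * q * q) + (q + m)
  Expand:  m + m * q + m * q * q * q + q + m
  Sort arguments:  m + m + m * q + m * q * q * q + q
Right:  q * m + q + m + m + (q * m) * (q * q)
  Un-nest:  m * q + q + m + m + m * q * q * q
  Sort arguments:  m + m + m * q + m * q * q * q + q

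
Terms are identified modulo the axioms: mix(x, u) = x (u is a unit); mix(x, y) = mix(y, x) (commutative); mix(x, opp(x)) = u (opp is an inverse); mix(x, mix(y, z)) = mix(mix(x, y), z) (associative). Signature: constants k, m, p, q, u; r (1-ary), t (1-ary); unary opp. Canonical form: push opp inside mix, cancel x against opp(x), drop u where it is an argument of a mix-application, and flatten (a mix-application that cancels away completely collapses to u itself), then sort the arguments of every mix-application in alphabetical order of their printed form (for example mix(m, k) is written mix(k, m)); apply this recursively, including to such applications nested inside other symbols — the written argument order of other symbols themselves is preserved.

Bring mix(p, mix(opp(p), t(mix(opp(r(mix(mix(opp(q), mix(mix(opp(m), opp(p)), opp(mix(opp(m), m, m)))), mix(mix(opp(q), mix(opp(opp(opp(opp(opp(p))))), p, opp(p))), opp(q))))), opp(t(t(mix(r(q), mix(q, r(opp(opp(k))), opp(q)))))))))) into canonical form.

Push opp inside:  distribute opp over mix and collapse double opp
Inverses cancel:  p cancels
Combine occurrences:  t(mix(opp(r(mix(opp(m), opp(m), opp(p), opp(p), opp(q), opp(q), opp(q)))), opp(t(t(mix(r(k), r(q)))))))

Answer: t(mix(opp(r(mix(opp(m), opp(m), opp(p), opp(p), opp(q), opp(q), opp(q)))), opp(t(t(mix(r(k), r(q)))))))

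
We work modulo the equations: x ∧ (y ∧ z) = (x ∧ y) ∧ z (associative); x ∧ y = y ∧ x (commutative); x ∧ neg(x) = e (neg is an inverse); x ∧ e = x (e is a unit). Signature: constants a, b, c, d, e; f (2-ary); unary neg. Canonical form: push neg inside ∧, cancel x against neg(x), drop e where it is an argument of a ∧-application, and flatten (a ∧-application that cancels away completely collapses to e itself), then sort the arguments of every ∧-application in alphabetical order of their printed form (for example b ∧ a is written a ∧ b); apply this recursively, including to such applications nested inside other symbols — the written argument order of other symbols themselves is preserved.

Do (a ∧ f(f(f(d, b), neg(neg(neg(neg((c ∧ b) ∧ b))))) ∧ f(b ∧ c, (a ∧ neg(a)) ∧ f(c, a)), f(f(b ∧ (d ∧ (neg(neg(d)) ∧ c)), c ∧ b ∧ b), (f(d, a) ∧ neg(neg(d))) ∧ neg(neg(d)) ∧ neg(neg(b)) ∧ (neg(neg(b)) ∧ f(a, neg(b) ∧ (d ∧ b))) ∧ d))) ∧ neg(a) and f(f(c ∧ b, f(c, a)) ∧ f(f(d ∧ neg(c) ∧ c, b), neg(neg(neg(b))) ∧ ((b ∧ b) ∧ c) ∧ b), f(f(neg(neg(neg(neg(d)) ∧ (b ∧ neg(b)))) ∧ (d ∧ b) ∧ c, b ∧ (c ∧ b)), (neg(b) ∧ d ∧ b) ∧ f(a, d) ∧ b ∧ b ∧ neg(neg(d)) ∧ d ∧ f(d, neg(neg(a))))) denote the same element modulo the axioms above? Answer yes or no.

Answer: yes — both canonical forms are f(f(b ∧ c, f(c, a)) ∧ f(f(d, b), b ∧ b ∧ c), f(f(b ∧ c ∧ d ∧ d, b ∧ b ∧ c), b ∧ b ∧ d ∧ d ∧ d ∧ f(a, d) ∧ f(d, a)))

Derivation:
Left:  (a ∧ f(f(f(d, b), neg(neg(neg(neg((c ∧ b) ∧ b))))) ∧ f(b ∧ c, (a ∧ neg(a)) ∧ f(c, a)), f(f(b ∧ (d ∧ (neg(neg(d)) ∧ c)), c ∧ b ∧ b), (f(d, a) ∧ neg(neg(d))) ∧ neg(neg(d)) ∧ neg(neg(b)) ∧ (neg(neg(b)) ∧ f(a, neg(b) ∧ (d ∧ b))) ∧ d))) ∧ neg(a)
  Push neg inside:  distribute neg over ∧ and collapse double neg
  Cancel:  a cancels
  Collect terms:  f(f(b ∧ c, f(c, a)) ∧ f(f(d, b), b ∧ b ∧ c), f(f(b ∧ c ∧ d ∧ d, b ∧ b ∧ c), b ∧ b ∧ d ∧ d ∧ d ∧ f(a, d) ∧ f(d, a)))
Right:  f(f(c ∧ b, f(c, a)) ∧ f(f(d ∧ neg(c) ∧ c, b), neg(neg(neg(b))) ∧ ((b ∧ b) ∧ c) ∧ b), f(f(neg(neg(neg(neg(d)) ∧ (b ∧ neg(b)))) ∧ (d ∧ b) ∧ c, b ∧ (c ∧ b)), (neg(b) ∧ d ∧ b) ∧ f(a, d) ∧ b ∧ b ∧ neg(neg(d)) ∧ d ∧ f(d, neg(neg(a)))))
  Descend into:  f(c ∧ b, f(c, a)) ∧ f(f(d ∧ neg(c) ∧ c, b), neg(neg(neg(b))) ∧ ((b ∧ b) ∧ c) ∧ b)
  Push neg inside:  distribute neg over ∧ and collapse double neg
  Collect terms:  f(b ∧ c, f(c, a)) ∧ f(f(d, b), b ∧ b ∧ c)
  Reassemble:  f(f(b ∧ c, f(c, a)) ∧ f(f(d, b), b ∧ b ∧ c), f(f(b ∧ c ∧ d ∧ d, b ∧ b ∧ c), b ∧ b ∧ d ∧ d ∧ d ∧ f(a, d) ∧ f(d, a)))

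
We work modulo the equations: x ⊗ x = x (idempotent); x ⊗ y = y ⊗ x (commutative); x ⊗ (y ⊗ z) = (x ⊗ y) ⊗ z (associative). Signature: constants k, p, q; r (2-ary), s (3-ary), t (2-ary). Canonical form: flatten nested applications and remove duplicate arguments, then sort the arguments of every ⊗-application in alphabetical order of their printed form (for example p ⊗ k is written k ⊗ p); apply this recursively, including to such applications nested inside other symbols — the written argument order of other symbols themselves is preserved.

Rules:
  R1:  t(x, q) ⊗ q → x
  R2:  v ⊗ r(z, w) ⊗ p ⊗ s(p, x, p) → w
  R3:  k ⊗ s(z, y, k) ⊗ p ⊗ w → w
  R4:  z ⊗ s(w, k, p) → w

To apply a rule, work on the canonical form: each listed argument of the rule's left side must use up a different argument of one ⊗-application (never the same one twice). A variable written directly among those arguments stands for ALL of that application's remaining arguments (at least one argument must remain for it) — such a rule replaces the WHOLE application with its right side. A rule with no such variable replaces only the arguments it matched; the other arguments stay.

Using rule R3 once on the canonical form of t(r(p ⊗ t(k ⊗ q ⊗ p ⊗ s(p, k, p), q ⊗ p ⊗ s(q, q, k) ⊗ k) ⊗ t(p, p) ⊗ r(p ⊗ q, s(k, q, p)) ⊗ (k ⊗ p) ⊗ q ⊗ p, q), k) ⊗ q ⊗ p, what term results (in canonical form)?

Canonical form:  p ⊗ q ⊗ t(r(k ⊗ p ⊗ q ⊗ r(p ⊗ q, s(k, q, p)) ⊗ t(k ⊗ p ⊗ q ⊗ s(p, k, p), k ⊗ p ⊗ q ⊗ s(q, q, k)) ⊗ t(p, p), q), k)
R3 matches:  uses k, p, s(q, q, k);  w := q, y := q, z := q
The extension variable absorbs all remaining arguments, so the whole application is rewritten.
Result:  p ⊗ q ⊗ t(r(k ⊗ p ⊗ q ⊗ r(p ⊗ q, s(k, q, p)) ⊗ t(k ⊗ p ⊗ q ⊗ s(p, k, p), q) ⊗ t(p, p), q), k)

Answer: p ⊗ q ⊗ t(r(k ⊗ p ⊗ q ⊗ r(p ⊗ q, s(k, q, p)) ⊗ t(k ⊗ p ⊗ q ⊗ s(p, k, p), q) ⊗ t(p, p), q), k)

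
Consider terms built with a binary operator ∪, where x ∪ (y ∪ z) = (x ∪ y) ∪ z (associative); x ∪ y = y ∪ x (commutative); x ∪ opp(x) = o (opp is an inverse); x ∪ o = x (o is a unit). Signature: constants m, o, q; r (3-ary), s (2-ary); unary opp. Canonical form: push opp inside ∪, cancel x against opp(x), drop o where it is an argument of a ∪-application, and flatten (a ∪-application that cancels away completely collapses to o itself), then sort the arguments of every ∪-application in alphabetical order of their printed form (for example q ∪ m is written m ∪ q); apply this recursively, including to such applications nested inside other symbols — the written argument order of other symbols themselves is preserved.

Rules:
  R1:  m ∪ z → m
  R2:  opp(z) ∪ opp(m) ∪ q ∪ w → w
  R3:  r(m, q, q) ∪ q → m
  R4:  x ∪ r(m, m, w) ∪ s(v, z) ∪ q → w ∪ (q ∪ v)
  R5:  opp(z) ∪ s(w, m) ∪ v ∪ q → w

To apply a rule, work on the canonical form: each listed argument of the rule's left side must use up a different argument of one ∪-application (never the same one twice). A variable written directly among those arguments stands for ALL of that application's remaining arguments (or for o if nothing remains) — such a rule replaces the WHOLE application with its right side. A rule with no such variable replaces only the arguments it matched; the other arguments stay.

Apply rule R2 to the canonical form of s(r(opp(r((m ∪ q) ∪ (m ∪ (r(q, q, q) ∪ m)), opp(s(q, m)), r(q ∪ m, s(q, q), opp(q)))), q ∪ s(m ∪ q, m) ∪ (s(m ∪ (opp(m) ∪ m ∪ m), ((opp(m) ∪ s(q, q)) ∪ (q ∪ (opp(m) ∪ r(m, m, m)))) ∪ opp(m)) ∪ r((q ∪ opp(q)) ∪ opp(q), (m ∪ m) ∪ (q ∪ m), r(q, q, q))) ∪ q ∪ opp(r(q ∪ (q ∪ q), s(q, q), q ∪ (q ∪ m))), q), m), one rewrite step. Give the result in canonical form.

Canonical form:  s(r(opp(r(m ∪ m ∪ m ∪ q ∪ r(q, q, q), opp(s(q, m)), r(m ∪ q, s(q, q), opp(q)))), opp(r(q ∪ q ∪ q, s(q, q), m ∪ q ∪ q)) ∪ q ∪ q ∪ r(opp(q), m ∪ m ∪ m ∪ q, r(q, q, q)) ∪ s(m ∪ m, opp(m) ∪ opp(m) ∪ opp(m) ∪ q ∪ r(m, m, m) ∪ s(q, q)) ∪ s(m ∪ q, m), q), m)
Match R2:  consume opp(m), opp(m), q;  w := opp(m) ∪ r(m, m, m) ∪ s(q, q), z := m
The extension variable absorbs all remaining arguments, so the whole application is rewritten.
New term:  s(r(opp(r(m ∪ m ∪ m ∪ q ∪ r(q, q, q), opp(s(q, m)), r(m ∪ q, s(q, q), opp(q)))), opp(r(q ∪ q ∪ q, s(q, q), m ∪ q ∪ q)) ∪ q ∪ q ∪ r(opp(q), m ∪ m ∪ m ∪ q, r(q, q, q)) ∪ s(m ∪ m, opp(m) ∪ r(m, m, m) ∪ s(q, q)) ∪ s(m ∪ q, m), q), m)

Answer: s(r(opp(r(m ∪ m ∪ m ∪ q ∪ r(q, q, q), opp(s(q, m)), r(m ∪ q, s(q, q), opp(q)))), opp(r(q ∪ q ∪ q, s(q, q), m ∪ q ∪ q)) ∪ q ∪ q ∪ r(opp(q), m ∪ m ∪ m ∪ q, r(q, q, q)) ∪ s(m ∪ m, opp(m) ∪ r(m, m, m) ∪ s(q, q)) ∪ s(m ∪ q, m), q), m)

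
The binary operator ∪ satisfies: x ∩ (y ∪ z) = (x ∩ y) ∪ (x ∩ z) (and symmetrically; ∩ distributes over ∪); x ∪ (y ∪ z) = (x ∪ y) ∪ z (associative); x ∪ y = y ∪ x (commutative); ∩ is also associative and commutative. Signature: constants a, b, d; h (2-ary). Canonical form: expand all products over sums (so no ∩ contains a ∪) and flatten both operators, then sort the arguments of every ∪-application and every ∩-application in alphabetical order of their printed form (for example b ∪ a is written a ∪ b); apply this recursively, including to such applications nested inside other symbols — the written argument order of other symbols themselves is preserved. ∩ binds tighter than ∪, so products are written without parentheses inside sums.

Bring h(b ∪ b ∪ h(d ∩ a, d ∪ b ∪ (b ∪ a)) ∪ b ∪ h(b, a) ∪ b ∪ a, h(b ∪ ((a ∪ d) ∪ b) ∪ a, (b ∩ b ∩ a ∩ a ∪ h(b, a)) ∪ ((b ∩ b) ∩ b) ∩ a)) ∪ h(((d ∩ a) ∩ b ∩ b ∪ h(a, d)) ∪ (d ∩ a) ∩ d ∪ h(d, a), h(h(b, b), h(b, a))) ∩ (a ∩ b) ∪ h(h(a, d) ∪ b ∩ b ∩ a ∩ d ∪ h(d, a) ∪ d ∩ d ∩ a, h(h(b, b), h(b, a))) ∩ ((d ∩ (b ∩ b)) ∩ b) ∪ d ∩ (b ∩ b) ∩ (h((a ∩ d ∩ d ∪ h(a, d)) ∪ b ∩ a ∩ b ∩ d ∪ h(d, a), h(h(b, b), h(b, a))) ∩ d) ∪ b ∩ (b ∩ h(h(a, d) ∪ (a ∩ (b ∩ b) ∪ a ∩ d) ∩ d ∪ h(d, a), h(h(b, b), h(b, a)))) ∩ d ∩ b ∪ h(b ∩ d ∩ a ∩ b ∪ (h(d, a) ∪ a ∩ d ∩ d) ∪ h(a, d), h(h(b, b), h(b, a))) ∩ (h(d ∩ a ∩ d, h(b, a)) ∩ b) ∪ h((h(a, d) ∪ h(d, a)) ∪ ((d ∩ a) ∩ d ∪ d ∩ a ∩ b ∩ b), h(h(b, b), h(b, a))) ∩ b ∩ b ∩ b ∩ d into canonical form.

Expand products over sums:  h(a ∪ b ∪ b ∪ b ∪ b ∪ h(a ∩ d, a ∪ b ∪ b ∪ d) ∪ h(b, a), h(a ∪ a ∪ b ∪ b ∪ d, a ∩ a ∩ b ∩ b ∪ a ∩ b ∩ b ∩ b ∪ h(b, a))) ∪ a ∩ b ∩ h(a ∩ b ∩ b ∩ d ∪ a ∩ d ∩ d ∪ h(a, d) ∪ h(d, a), h(h(b, b), h(b, a))) ∪ b ∩ b ∩ b ∩ d ∩ h(a ∩ b ∩ b ∩ d ∪ a ∩ d ∩ d ∪ h(a, d) ∪ h(d, a), h(h(b, b), h(b, a))) ∪ b ∩ b ∩ d ∩ d ∩ h(a ∩ b ∩ b ∩ d ∪ a ∩ d ∩ d ∪ h(a, d) ∪ h(d, a), h(h(b, b), h(b, a))) ∪ b ∩ b ∩ b ∩ d ∩ h(a ∩ b ∩ b ∩ d ∪ a ∩ d ∩ d ∪ h(a, d) ∪ h(d, a), h(h(b, b), h(b, a))) ∪ b ∩ h(a ∩ b ∩ b ∩ d ∪ a ∩ d ∩ d ∪ h(a, d) ∪ h(d, a), h(h(b, b), h(b, a))) ∩ h(a ∩ d ∩ d, h(b, a)) ∪ b ∩ b ∩ b ∩ d ∩ h(a ∩ b ∩ b ∩ d ∪ a ∩ d ∩ d ∪ h(a, d) ∪ h(d, a), h(h(b, b), h(b, a)))
Order the arguments:  a ∩ b ∩ h(a ∩ b ∩ b ∩ d ∪ a ∩ d ∩ d ∪ h(a, d) ∪ h(d, a), h(h(b, b), h(b, a))) ∪ b ∩ b ∩ b ∩ d ∩ h(a ∩ b ∩ b ∩ d ∪ a ∩ d ∩ d ∪ h(a, d) ∪ h(d, a), h(h(b, b), h(b, a))) ∪ b ∩ b ∩ b ∩ d ∩ h(a ∩ b ∩ b ∩ d ∪ a ∩ d ∩ d ∪ h(a, d) ∪ h(d, a), h(h(b, b), h(b, a))) ∪ b ∩ b ∩ b ∩ d ∩ h(a ∩ b ∩ b ∩ d ∪ a ∩ d ∩ d ∪ h(a, d) ∪ h(d, a), h(h(b, b), h(b, a))) ∪ b ∩ b ∩ d ∩ d ∩ h(a ∩ b ∩ b ∩ d ∪ a ∩ d ∩ d ∪ h(a, d) ∪ h(d, a), h(h(b, b), h(b, a))) ∪ b ∩ h(a ∩ b ∩ b ∩ d ∪ a ∩ d ∩ d ∪ h(a, d) ∪ h(d, a), h(h(b, b), h(b, a))) ∩ h(a ∩ d ∩ d, h(b, a)) ∪ h(a ∪ b ∪ b ∪ b ∪ b ∪ h(a ∩ d, a ∪ b ∪ b ∪ d) ∪ h(b, a), h(a ∪ a ∪ b ∪ b ∪ d, a ∩ a ∩ b ∩ b ∪ a ∩ b ∩ b ∩ b ∪ h(b, a)))

Answer: a ∩ b ∩ h(a ∩ b ∩ b ∩ d ∪ a ∩ d ∩ d ∪ h(a, d) ∪ h(d, a), h(h(b, b), h(b, a))) ∪ b ∩ b ∩ b ∩ d ∩ h(a ∩ b ∩ b ∩ d ∪ a ∩ d ∩ d ∪ h(a, d) ∪ h(d, a), h(h(b, b), h(b, a))) ∪ b ∩ b ∩ b ∩ d ∩ h(a ∩ b ∩ b ∩ d ∪ a ∩ d ∩ d ∪ h(a, d) ∪ h(d, a), h(h(b, b), h(b, a))) ∪ b ∩ b ∩ b ∩ d ∩ h(a ∩ b ∩ b ∩ d ∪ a ∩ d ∩ d ∪ h(a, d) ∪ h(d, a), h(h(b, b), h(b, a))) ∪ b ∩ b ∩ d ∩ d ∩ h(a ∩ b ∩ b ∩ d ∪ a ∩ d ∩ d ∪ h(a, d) ∪ h(d, a), h(h(b, b), h(b, a))) ∪ b ∩ h(a ∩ b ∩ b ∩ d ∪ a ∩ d ∩ d ∪ h(a, d) ∪ h(d, a), h(h(b, b), h(b, a))) ∩ h(a ∩ d ∩ d, h(b, a)) ∪ h(a ∪ b ∪ b ∪ b ∪ b ∪ h(a ∩ d, a ∪ b ∪ b ∪ d) ∪ h(b, a), h(a ∪ a ∪ b ∪ b ∪ d, a ∩ a ∩ b ∩ b ∪ a ∩ b ∩ b ∩ b ∪ h(b, a)))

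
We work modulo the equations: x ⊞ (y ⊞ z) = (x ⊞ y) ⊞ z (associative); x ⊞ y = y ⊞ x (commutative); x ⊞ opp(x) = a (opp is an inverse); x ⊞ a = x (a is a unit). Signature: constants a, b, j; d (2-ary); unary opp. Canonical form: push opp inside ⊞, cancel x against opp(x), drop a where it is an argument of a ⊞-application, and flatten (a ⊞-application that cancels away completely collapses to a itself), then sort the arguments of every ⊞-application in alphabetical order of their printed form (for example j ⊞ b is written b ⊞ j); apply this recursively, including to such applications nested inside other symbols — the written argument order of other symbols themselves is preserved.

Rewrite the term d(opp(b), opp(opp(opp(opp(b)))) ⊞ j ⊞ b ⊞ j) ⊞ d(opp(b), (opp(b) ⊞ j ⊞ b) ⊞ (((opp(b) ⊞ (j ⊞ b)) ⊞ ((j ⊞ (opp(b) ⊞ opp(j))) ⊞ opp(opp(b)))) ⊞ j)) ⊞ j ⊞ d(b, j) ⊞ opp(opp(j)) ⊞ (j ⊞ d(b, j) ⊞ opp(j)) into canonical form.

Push opp inside:  distribute opp over ⊞ and collapse double opp
Collect terms:  d(opp(b), b ⊞ b ⊞ j ⊞ j) ⊞ d(opp(b), j ⊞ j ⊞ j) ⊞ j ⊞ j ⊞ d(b, j) ⊞ d(b, j)
Order the arguments:  d(b, j) ⊞ d(b, j) ⊞ d(opp(b), b ⊞ b ⊞ j ⊞ j) ⊞ d(opp(b), j ⊞ j ⊞ j) ⊞ j ⊞ j

Answer: d(b, j) ⊞ d(b, j) ⊞ d(opp(b), b ⊞ b ⊞ j ⊞ j) ⊞ d(opp(b), j ⊞ j ⊞ j) ⊞ j ⊞ j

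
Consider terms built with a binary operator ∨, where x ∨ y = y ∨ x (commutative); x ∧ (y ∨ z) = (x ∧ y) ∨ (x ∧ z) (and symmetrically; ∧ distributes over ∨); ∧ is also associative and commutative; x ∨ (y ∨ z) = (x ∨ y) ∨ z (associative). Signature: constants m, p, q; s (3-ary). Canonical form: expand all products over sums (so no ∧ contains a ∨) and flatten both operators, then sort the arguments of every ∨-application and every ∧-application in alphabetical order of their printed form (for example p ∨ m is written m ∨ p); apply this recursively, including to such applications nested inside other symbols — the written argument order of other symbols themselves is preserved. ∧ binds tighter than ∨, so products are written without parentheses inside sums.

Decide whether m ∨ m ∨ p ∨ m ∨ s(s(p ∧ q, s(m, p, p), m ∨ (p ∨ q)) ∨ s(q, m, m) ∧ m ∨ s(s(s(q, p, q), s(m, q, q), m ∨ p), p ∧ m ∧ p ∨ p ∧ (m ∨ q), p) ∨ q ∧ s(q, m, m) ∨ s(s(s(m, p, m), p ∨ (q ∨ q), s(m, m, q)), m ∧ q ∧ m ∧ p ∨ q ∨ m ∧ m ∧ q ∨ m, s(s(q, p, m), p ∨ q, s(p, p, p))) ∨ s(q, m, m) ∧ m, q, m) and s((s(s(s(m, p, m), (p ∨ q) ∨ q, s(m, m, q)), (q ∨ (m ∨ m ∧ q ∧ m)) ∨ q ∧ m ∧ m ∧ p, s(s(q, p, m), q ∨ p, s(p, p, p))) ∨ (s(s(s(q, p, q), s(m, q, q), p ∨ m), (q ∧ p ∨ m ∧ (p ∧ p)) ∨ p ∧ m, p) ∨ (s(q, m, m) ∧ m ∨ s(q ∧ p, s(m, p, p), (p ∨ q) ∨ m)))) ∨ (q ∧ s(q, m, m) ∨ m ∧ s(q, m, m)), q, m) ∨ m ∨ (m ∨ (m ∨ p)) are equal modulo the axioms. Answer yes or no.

Answer: yes — both canonical forms are m ∨ m ∨ m ∨ p ∨ s(m ∧ s(q, m, m) ∨ m ∧ s(q, m, m) ∨ q ∧ s(q, m, m) ∨ s(p ∧ q, s(m, p, p), m ∨ p ∨ q) ∨ s(s(s(m, p, m), p ∨ q ∨ q, s(m, m, q)), m ∨ m ∧ m ∧ p ∧ q ∨ m ∧ m ∧ q ∨ q, s(s(q, p, m), p ∨ q, s(p, p, p))) ∨ s(s(s(q, p, q), s(m, q, q), m ∨ p), m ∧ p ∨ m ∧ p ∧ p ∨ p ∧ q, p), q, m)

Derivation:
Left:  m ∨ m ∨ p ∨ m ∨ s(s(p ∧ q, s(m, p, p), m ∨ (p ∨ q)) ∨ s(q, m, m) ∧ m ∨ s(s(s(q, p, q), s(m, q, q), m ∨ p), p ∧ m ∧ p ∨ p ∧ (m ∨ q), p) ∨ q ∧ s(q, m, m) ∨ s(s(s(m, p, m), p ∨ (q ∨ q), s(m, m, q)), m ∧ q ∧ m ∧ p ∨ q ∨ m ∧ m ∧ q ∨ m, s(s(q, p, m), p ∨ q, s(p, p, p))) ∨ s(q, m, m) ∧ m, q, m)
  Expand:  m ∨ m ∨ p ∨ m ∨ s(m ∧ s(q, m, m) ∨ m ∧ s(q, m, m) ∨ q ∧ s(q, m, m) ∨ s(p ∧ q, s(m, p, p), m ∨ p ∨ q) ∨ s(s(s(m, p, m), p ∨ q ∨ q, s(m, m, q)), m ∨ m ∧ m ∧ p ∧ q ∨ m ∧ m ∧ q ∨ q, s(s(q, p, m), p ∨ q, s(p, p, p))) ∨ s(s(s(q, p, q), s(m, q, q), m ∨ p), m ∧ p ∨ m ∧ p ∧ p ∨ p ∧ q, p), q, m)
  Sort arguments:  m ∨ m ∨ m ∨ p ∨ s(m ∧ s(q, m, m) ∨ m ∧ s(q, m, m) ∨ q ∧ s(q, m, m) ∨ s(p ∧ q, s(m, p, p), m ∨ p ∨ q) ∨ s(s(s(m, p, m), p ∨ q ∨ q, s(m, m, q)), m ∨ m ∧ m ∧ p ∧ q ∨ m ∧ m ∧ q ∨ q, s(s(q, p, m), p ∨ q, s(p, p, p))) ∨ s(s(s(q, p, q), s(m, q, q), m ∨ p), m ∧ p ∨ m ∧ p ∧ p ∨ p ∧ q, p), q, m)
Right:  s((s(s(s(m, p, m), (p ∨ q) ∨ q, s(m, m, q)), (q ∨ (m ∨ m ∧ q ∧ m)) ∨ q ∧ m ∧ m ∧ p, s(s(q, p, m), q ∨ p, s(p, p, p))) ∨ (s(s(s(q, p, q), s(m, q, q), p ∨ m), (q ∧ p ∨ m ∧ (p ∧ p)) ∨ p ∧ m, p) ∨ (s(q, m, m) ∧ m ∨ s(q ∧ p, s(m, p, p), (p ∨ q) ∨ m)))) ∨ (q ∧ s(q, m, m) ∨ m ∧ s(q, m, m)), q, m) ∨ m ∨ (m ∨ (m ∨ p))
  Merge nested applications:  s(m ∧ s(q, m, m) ∨ m ∧ s(q, m, m) ∨ q ∧ s(q, m, m) ∨ s(p ∧ q, s(m, p, p), m ∨ p ∨ q) ∨ s(s(s(m, p, m), p ∨ q ∨ q, s(m, m, q)), m ∨ m ∧ m ∧ p ∧ q ∨ m ∧ m ∧ q ∨ q, s(s(q, p, m), p ∨ q, s(p, p, p))) ∨ s(s(s(q, p, q), s(m, q, q), m ∨ p), m ∧ p ∨ m ∧ p ∧ p ∨ p ∧ q, p), q, m) ∨ m ∨ m ∨ m ∨ p
  Order the arguments:  m ∨ m ∨ m ∨ p ∨ s(m ∧ s(q, m, m) ∨ m ∧ s(q, m, m) ∨ q ∧ s(q, m, m) ∨ s(p ∧ q, s(m, p, p), m ∨ p ∨ q) ∨ s(s(s(m, p, m), p ∨ q ∨ q, s(m, m, q)), m ∨ m ∧ m ∧ p ∧ q ∨ m ∧ m ∧ q ∨ q, s(s(q, p, m), p ∨ q, s(p, p, p))) ∨ s(s(s(q, p, q), s(m, q, q), m ∨ p), m ∧ p ∨ m ∧ p ∧ p ∨ p ∧ q, p), q, m)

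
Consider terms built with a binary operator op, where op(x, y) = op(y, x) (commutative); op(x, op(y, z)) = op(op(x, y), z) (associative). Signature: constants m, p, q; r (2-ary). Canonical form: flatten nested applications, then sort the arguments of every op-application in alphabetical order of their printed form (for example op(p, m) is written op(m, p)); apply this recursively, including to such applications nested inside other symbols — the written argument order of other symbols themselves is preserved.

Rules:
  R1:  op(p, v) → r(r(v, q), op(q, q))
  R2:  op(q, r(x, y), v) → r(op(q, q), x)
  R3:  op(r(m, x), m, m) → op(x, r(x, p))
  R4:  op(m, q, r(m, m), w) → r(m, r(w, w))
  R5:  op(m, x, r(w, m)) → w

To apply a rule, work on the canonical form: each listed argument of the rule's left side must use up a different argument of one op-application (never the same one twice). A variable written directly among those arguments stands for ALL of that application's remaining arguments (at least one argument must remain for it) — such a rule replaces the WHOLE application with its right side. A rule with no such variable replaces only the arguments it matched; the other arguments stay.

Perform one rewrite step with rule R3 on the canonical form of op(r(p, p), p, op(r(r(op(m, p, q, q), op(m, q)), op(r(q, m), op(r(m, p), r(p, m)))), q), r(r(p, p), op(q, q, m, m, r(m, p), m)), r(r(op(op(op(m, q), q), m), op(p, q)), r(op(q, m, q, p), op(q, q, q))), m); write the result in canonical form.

Canonical form:  op(m, p, q, r(p, p), r(r(op(m, m, q, q), op(p, q)), r(op(m, p, q, q), op(q, q, q))), r(r(op(m, p, q, q), op(m, q)), op(r(m, p), r(p, m), r(q, m))), r(r(p, p), op(m, m, m, q, q, r(m, p))))
Match R3:  consume m, m, r(m, p);  x := p
New term:  op(m, p, q, r(p, p), r(r(op(m, m, q, q), op(p, q)), r(op(m, p, q, q), op(q, q, q))), r(r(op(m, p, q, q), op(m, q)), op(r(m, p), r(p, m), r(q, m))), r(r(p, p), op(m, p, q, q, r(p, p))))

Answer: op(m, p, q, r(p, p), r(r(op(m, m, q, q), op(p, q)), r(op(m, p, q, q), op(q, q, q))), r(r(op(m, p, q, q), op(m, q)), op(r(m, p), r(p, m), r(q, m))), r(r(p, p), op(m, p, q, q, r(p, p))))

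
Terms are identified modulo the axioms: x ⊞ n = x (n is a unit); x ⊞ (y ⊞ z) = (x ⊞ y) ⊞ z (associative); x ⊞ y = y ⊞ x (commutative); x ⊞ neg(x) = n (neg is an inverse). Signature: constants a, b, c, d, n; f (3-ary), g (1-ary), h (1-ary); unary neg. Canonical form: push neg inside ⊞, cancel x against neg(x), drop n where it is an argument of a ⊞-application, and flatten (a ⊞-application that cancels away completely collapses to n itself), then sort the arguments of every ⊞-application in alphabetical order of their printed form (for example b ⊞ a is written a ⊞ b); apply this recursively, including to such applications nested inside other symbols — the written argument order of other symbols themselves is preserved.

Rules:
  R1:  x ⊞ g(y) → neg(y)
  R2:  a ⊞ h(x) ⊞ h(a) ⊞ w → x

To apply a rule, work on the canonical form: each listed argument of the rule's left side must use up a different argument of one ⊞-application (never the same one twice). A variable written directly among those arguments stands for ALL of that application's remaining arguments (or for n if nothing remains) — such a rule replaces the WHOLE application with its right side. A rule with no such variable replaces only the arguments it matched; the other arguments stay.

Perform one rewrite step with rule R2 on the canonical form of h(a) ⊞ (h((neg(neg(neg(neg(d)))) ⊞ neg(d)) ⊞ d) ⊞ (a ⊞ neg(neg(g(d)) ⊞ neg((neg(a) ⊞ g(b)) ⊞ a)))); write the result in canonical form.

Canonical form:  a ⊞ g(b) ⊞ g(d) ⊞ h(a) ⊞ h(d)
Match R2:  consume a, h(a), h(d);  w := g(b) ⊞ g(d), x := d
The extension variable absorbs all remaining arguments, so the whole application is rewritten.
Giving:  d

Answer: d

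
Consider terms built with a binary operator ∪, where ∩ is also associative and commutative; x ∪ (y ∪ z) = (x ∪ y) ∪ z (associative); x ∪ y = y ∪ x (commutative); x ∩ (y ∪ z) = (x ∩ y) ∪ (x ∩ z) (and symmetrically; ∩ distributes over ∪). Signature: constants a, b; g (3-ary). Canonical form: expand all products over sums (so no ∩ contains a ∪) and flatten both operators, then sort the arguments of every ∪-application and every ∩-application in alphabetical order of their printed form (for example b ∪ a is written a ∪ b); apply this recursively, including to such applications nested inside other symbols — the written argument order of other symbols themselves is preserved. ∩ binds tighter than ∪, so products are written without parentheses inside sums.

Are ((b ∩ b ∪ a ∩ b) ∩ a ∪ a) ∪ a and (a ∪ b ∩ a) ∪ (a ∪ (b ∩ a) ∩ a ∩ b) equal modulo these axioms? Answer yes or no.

Answer: no — a ∪ a ∪ a ∩ a ∩ b ∪ a ∩ b ∩ b vs a ∪ a ∪ a ∩ a ∩ b ∩ b ∪ a ∩ b

Derivation:
Left:  ((b ∩ b ∪ a ∩ b) ∩ a ∪ a) ∪ a
  Distribute:  a ∩ b ∩ b ∪ a ∩ a ∩ b ∪ a ∪ a
  Order the arguments:  a ∪ a ∪ a ∩ a ∩ b ∪ a ∩ b ∩ b
Right:  (a ∪ b ∩ a) ∪ (a ∪ (b ∩ a) ∩ a ∩ b)
  Un-nest:  a ∪ a ∩ b ∪ a ∪ a ∩ a ∩ b ∩ b
  Order the arguments:  a ∪ a ∪ a ∩ a ∩ b ∩ b ∪ a ∩ b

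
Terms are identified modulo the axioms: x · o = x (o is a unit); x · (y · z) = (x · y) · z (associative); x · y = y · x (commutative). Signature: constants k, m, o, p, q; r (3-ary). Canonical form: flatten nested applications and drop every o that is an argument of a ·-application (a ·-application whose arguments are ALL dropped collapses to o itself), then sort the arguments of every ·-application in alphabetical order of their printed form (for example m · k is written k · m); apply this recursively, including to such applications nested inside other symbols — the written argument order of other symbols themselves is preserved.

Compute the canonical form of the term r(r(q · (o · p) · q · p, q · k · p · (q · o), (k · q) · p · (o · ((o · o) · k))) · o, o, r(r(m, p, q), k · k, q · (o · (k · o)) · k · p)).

Descend into:  r(q · (o · p) · q · p, q · k · p · (q · o), (k · q) · p · (o · ((o · o) · k))) · o
Canonicalize subterm:  r(q · (o · p) · q · p, q · k · p · (q · o), (k · q) · p · (o · ((o · o) · k)))  →  r(p · p · q · q, k · p · q · q, k · k · p · q)
Unit:  drop o
Sort:  r(p · p · q · q, k · p · q · q, k · k · p · q)
Reassemble:  r(r(p · p · q · q, k · p · q · q, k · k · p · q), o, r(r(m, p, q), k · k, k · k · p · q))

Answer: r(r(p · p · q · q, k · p · q · q, k · k · p · q), o, r(r(m, p, q), k · k, k · k · p · q))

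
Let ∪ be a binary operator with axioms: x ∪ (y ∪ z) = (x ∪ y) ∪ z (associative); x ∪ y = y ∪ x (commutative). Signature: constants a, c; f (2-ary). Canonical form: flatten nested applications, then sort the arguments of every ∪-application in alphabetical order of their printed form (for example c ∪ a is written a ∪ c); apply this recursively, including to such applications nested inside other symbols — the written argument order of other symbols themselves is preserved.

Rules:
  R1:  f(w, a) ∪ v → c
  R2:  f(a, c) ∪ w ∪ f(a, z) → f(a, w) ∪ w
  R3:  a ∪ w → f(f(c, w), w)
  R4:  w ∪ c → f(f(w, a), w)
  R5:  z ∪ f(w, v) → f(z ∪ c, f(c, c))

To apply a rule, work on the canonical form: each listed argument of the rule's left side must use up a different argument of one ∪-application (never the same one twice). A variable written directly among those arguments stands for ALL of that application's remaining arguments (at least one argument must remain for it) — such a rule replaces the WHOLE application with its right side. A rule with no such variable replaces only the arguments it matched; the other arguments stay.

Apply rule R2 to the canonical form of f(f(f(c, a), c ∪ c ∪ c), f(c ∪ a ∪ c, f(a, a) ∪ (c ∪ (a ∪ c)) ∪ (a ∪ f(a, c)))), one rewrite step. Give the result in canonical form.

Answer: f(f(f(c, a), c ∪ c ∪ c), f(a ∪ c ∪ c, a ∪ a ∪ c ∪ c ∪ f(a, a ∪ a ∪ c ∪ c)))

Derivation:
Canonical form:  f(f(f(c, a), c ∪ c ∪ c), f(a ∪ c ∪ c, a ∪ a ∪ c ∪ c ∪ f(a, a) ∪ f(a, c)))
R2 matches:  uses f(a, a), f(a, c);  w := a ∪ a ∪ c ∪ c, z := a
The variable takes the whole remainder — replace the entire application.
Giving:  f(f(f(c, a), c ∪ c ∪ c), f(a ∪ c ∪ c, a ∪ a ∪ c ∪ c ∪ f(a, a ∪ a ∪ c ∪ c)))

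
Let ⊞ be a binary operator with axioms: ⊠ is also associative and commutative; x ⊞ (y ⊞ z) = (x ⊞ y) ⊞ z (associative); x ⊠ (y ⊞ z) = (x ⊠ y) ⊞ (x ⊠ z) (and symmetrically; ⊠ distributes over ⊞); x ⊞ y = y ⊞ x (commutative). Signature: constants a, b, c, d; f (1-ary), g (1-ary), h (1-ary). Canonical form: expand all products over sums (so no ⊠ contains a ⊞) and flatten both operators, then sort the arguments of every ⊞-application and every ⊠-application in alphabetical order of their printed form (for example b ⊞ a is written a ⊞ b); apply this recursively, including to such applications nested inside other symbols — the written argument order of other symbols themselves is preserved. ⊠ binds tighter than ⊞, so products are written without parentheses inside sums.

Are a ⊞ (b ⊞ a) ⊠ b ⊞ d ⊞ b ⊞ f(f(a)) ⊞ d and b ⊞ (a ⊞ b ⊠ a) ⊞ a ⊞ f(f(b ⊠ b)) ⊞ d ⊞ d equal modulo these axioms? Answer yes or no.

Answer: no — a ⊞ a ⊠ b ⊞ b ⊞ b ⊠ b ⊞ d ⊞ d ⊞ f(f(a)) vs a ⊞ a ⊞ a ⊠ b ⊞ b ⊞ d ⊞ d ⊞ f(f(b ⊠ b))

Derivation:
Left:  a ⊞ (b ⊞ a) ⊠ b ⊞ d ⊞ b ⊞ f(f(a)) ⊞ d
  Distribute:  a ⊞ b ⊠ b ⊞ a ⊠ b ⊞ d ⊞ b ⊞ f(f(a)) ⊞ d
  Sort arguments:  a ⊞ a ⊠ b ⊞ b ⊞ b ⊠ b ⊞ d ⊞ d ⊞ f(f(a))
Right:  b ⊞ (a ⊞ b ⊠ a) ⊞ a ⊞ f(f(b ⊠ b)) ⊞ d ⊞ d
  Un-nest:  b ⊞ a ⊞ a ⊠ b ⊞ a ⊞ f(f(b ⊠ b)) ⊞ d ⊞ d
  Sort:  a ⊞ a ⊞ a ⊠ b ⊞ b ⊞ d ⊞ d ⊞ f(f(b ⊠ b))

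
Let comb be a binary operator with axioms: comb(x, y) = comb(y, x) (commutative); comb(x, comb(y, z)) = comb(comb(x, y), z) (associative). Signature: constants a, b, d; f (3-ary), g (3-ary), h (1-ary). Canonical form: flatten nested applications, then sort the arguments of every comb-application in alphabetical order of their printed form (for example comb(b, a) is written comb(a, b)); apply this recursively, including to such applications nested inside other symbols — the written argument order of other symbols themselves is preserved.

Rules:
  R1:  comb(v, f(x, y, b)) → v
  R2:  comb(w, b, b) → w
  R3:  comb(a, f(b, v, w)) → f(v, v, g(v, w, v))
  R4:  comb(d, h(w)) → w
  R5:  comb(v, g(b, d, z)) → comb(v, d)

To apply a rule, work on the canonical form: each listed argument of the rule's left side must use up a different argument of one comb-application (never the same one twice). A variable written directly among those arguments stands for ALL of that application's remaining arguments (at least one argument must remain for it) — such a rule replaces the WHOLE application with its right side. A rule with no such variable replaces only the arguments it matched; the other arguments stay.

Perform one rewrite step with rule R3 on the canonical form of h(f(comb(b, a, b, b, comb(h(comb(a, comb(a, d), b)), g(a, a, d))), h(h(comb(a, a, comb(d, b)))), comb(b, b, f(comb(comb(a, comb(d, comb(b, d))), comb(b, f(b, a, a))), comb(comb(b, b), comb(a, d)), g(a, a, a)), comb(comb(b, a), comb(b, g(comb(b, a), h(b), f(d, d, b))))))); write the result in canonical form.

Answer: h(f(comb(a, b, b, b, g(a, a, d), h(comb(a, a, b, d))), h(h(comb(a, a, b, d))), comb(a, b, b, b, b, f(comb(b, b, d, d, f(a, a, g(a, a, a))), comb(a, b, b, d), g(a, a, a)), g(comb(a, b), h(b), f(d, d, b)))))

Derivation:
Canonical form:  h(f(comb(a, b, b, b, g(a, a, d), h(comb(a, a, b, d))), h(h(comb(a, a, b, d))), comb(a, b, b, b, b, f(comb(a, b, b, d, d, f(b, a, a)), comb(a, b, b, d), g(a, a, a)), g(comb(a, b), h(b), f(d, d, b)))))
R3 matches:  uses a, f(b, a, a);  v := a, w := a
Giving:  h(f(comb(a, b, b, b, g(a, a, d), h(comb(a, a, b, d))), h(h(comb(a, a, b, d))), comb(a, b, b, b, b, f(comb(b, b, d, d, f(a, a, g(a, a, a))), comb(a, b, b, d), g(a, a, a)), g(comb(a, b), h(b), f(d, d, b)))))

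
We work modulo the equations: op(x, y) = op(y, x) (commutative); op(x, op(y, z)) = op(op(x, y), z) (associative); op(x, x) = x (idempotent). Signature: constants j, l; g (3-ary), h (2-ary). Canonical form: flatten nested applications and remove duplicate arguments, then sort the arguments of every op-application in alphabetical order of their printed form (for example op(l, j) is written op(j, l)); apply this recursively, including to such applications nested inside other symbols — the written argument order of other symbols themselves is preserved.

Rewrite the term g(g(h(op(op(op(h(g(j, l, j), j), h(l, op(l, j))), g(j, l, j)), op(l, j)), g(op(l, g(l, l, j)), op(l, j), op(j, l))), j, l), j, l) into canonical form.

Answer: g(g(h(op(g(j, l, j), h(g(j, l, j), j), h(l, op(j, l)), j, l), g(op(g(l, l, j), l), op(j, l), op(j, l))), j, l), j, l)

Derivation:
Descend into:  op(op(op(h(g(j, l, j), j), h(l, op(l, j))), g(j, l, j)), op(l, j))
Flatten:  op(h(g(j, l, j), j), h(l, op(l, j)), g(j, l, j), l, j)
Canonicalize subterm:  h(l, op(l, j))  →  h(l, op(j, l))
Sort arguments:  op(g(j, l, j), h(g(j, l, j), j), h(l, op(j, l)), j, l)
Put back:  g(g(h(op(g(j, l, j), h(g(j, l, j), j), h(l, op(j, l)), j, l), g(op(g(l, l, j), l), op(j, l), op(j, l))), j, l), j, l)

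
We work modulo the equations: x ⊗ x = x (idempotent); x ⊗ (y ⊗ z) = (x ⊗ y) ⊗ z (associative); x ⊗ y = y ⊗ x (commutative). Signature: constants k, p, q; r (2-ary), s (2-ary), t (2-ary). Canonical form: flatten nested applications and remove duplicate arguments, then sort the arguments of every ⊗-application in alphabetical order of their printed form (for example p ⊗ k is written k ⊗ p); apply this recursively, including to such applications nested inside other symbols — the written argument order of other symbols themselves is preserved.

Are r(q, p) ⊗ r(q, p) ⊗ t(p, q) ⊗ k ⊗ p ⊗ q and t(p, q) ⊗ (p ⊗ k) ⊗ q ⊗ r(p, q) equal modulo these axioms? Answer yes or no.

Left:  r(q, p) ⊗ r(q, p) ⊗ t(p, q) ⊗ k ⊗ p ⊗ q
  Deduplicate:  drop duplicate r(q, p)
  Order the arguments:  k ⊗ p ⊗ q ⊗ r(q, p) ⊗ t(p, q)
Right:  t(p, q) ⊗ (p ⊗ k) ⊗ q ⊗ r(p, q)
  Merge nested applications:  t(p, q) ⊗ p ⊗ k ⊗ q ⊗ r(p, q)
  Sort arguments:  k ⊗ p ⊗ q ⊗ r(p, q) ⊗ t(p, q)

Answer: no — k ⊗ p ⊗ q ⊗ r(q, p) ⊗ t(p, q) vs k ⊗ p ⊗ q ⊗ r(p, q) ⊗ t(p, q)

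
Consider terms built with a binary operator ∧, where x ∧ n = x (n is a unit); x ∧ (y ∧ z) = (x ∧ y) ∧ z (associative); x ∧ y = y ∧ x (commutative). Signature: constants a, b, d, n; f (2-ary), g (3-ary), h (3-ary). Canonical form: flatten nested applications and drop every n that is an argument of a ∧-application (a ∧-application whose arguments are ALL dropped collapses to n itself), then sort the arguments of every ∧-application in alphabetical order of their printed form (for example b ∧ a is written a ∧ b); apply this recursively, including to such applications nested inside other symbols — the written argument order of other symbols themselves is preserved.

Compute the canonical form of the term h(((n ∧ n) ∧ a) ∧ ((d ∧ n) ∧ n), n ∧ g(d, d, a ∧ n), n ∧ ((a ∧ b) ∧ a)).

Answer: h(a ∧ d, g(d, d, a), a ∧ a ∧ b)

Derivation:
Work inside:  ((n ∧ n) ∧ a) ∧ ((d ∧ n) ∧ n)
Flatten:  n ∧ n ∧ a ∧ d ∧ n ∧ n
Units out:  drop n (×4)
Sort:  a ∧ d
Put back:  h(a ∧ d, g(d, d, a), a ∧ a ∧ b)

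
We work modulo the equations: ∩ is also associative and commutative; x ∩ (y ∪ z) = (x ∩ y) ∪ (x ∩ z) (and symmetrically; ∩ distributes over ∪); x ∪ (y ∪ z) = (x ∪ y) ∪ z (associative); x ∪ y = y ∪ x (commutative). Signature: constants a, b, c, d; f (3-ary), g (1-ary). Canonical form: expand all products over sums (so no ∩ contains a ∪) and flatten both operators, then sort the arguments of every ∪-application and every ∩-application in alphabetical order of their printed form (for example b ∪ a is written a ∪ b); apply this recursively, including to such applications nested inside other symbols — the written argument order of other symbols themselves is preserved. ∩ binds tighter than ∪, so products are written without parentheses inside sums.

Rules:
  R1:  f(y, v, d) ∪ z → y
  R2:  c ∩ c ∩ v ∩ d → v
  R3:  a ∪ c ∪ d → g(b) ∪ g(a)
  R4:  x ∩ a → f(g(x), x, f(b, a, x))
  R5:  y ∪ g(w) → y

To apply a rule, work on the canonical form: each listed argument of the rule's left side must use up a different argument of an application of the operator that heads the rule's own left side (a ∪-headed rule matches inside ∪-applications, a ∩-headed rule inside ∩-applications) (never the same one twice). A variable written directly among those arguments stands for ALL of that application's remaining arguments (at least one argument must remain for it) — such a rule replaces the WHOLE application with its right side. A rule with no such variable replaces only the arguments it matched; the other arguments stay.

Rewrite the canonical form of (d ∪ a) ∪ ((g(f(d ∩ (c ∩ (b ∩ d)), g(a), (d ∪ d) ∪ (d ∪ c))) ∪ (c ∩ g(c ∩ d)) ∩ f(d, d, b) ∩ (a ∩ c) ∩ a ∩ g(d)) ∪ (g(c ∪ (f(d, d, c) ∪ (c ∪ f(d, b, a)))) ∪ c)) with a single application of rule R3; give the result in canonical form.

Answer: a ∩ a ∩ c ∩ c ∩ f(d, d, b) ∩ g(c ∩ d) ∩ g(d) ∪ g(a) ∪ g(b) ∪ g(c ∪ c ∪ f(d, b, a) ∪ f(d, d, c)) ∪ g(f(b ∩ c ∩ d ∩ d, g(a), c ∪ d ∪ d ∪ d))

Derivation:
Canonical form:  a ∪ a ∩ a ∩ c ∩ c ∩ f(d, d, b) ∩ g(c ∩ d) ∩ g(d) ∪ c ∪ d ∪ g(c ∪ c ∪ f(d, b, a) ∪ f(d, d, c)) ∪ g(f(b ∩ c ∩ d ∩ d, g(a), c ∪ d ∪ d ∪ d))
Match R3:  consume a, c, d
Giving:  a ∩ a ∩ c ∩ c ∩ f(d, d, b) ∩ g(c ∩ d) ∩ g(d) ∪ g(a) ∪ g(b) ∪ g(c ∪ c ∪ f(d, b, a) ∪ f(d, d, c)) ∪ g(f(b ∩ c ∩ d ∩ d, g(a), c ∪ d ∪ d ∪ d))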